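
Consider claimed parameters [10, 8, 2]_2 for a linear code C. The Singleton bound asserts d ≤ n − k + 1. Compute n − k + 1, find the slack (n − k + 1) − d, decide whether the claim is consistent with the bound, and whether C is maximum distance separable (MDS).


Singleton RHS = n − k + 1 = 3, slack = 1, bound satisfied, not MDS.

Singleton bound: d ≤ n − k + 1.
Here n = 10, k = 8, so n − k + 1 = 3.
Given d = 2, check d ≤ 3: YES.
Slack = (n − k + 1) − d = 1.
The code is NOT MDS (slack = 1 > 0).
Description: the claimed parameters are [10, 8, 2]_2; such a code would be non-MDS.


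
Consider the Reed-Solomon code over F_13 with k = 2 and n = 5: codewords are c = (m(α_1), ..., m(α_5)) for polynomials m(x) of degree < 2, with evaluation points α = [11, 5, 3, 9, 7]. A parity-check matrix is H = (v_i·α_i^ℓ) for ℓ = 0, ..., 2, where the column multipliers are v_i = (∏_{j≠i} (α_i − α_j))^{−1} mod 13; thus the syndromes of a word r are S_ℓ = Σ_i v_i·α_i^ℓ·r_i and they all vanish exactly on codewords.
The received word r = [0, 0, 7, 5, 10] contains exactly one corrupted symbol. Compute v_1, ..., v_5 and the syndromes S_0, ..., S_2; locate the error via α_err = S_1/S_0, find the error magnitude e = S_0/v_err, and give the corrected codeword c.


S = (3, 2, 10), error at position 2, error magnitude e = 11, c = [0, 2, 7, 5, 10].

Step 1: column multipliers v_i = (∏_{j≠i}(α_i − α_j))^{−1} mod 13.
  i = 1 (α = 11): (11−5)(11−3)(11−9)(11−7) = 6·8·2·4 = 384 ≡ 7, so v_1 = 7^{−1} = 2 (mod 13).
  i = 2 (α = 5): (5−11)(5−3)(5−9)(5−7) = (−6)·2·(−4)·(−2) = −96 ≡ 8, so v_2 = 8^{−1} = 5 (mod 13).
  i = 3 (α = 3): (3−11)(3−5)(3−9)(3−7) = (−8)·(−2)·(−6)·(−4) = 384 ≡ 7, so v_3 = 7^{−1} = 2 (mod 13).
  i = 4 (α = 9): (9−11)(9−5)(9−3)(9−7) = (−2)·4·6·2 = −96 ≡ 8, so v_4 = 8^{−1} = 5 (mod 13).
  i = 5 (α = 7): (7−11)(7−5)(7−3)(7−9) = (−4)·2·4·(−2) = 64 ≡ 12, so v_5 = 12^{−1} = 12 (mod 13).
  v = [2, 5, 2, 5, 12].
Step 2: syndromes of r = [0, 0, 7, 5, 10] (all sums mod 13).
  S_0 = Σ v_i r_i = 2·0 + 5·0 + 2·7 + 5·5 + 12·10 = 159 ≡ 3.
  S_1 = Σ v_i α_i r_i = 2·11·0 + 5·5·0 + 2·3·7 + 5·9·5 + 12·7·10 = 1107 ≡ 2.
  α_i^2 mod 13 = [4, 12, 9, 3, 10].
  S_2 = Σ v_i α_i^2 r_i = 2·4·0 + 5·12·0 + 2·9·7 + 5·3·5 + 12·10·10 = 1401 ≡ 10.
  S = (3, 2, 10) ≠ 0, so r is not a codeword (an error is present).
Step 3: locate the error. For a single error e at position i, S_ℓ = v_i·e·α_i^ℓ, so α_err = S_1/S_0.
  S_0^{−1} = 3^{−1} = 9 (mod 13), so α_err = 2·9 = 18 ≡ 5 = α_2. Error position i = 2.
  Consistency check: S_2/S_1 = 10·7 = 70 ≡ 5 = α_err ✓ (single-error assumption holds).
Step 4: error magnitude e = S_0/v_2 = S_0·∏_{j≠2}(α_2 − α_j) = 3·8 = 24 ≡ 11 (mod 13).
Step 5: correct position 2: c_2 = r_2 − e = 0 − 11 ≡ 2 (mod 13). Hence c = [0, 2, 7, 5, 10].
  Check: interpolating c through the α_i gives m(x) = 8 + 4·x (degree < 2) with m(α_i) = c_i for every i, so c is indeed a codeword.


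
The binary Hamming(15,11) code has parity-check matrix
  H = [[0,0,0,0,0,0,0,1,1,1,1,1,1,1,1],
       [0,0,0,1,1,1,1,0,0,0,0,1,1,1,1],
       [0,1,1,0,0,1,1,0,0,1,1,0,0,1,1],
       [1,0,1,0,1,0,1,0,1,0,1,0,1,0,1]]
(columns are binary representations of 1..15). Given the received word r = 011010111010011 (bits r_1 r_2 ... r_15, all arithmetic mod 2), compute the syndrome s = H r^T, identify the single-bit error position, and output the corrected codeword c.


s = (1, 0, 0, 0)^T, error position = 8, corrected codeword c = 011010101010011

Compute s = H r^T mod 2 one row at a time:
  s_1 = 1 + 1 + 0 + 1 + 0 + 0 + 1 + 1 = 5 ≡ 1 (mod 2).
  s_2 = 0 + 1 + 0 + 1 + 0 + 0 + 1 + 1 = 4 ≡ 0 (mod 2).
  s_3 = 1 + 1 + 0 + 1 + 0 + 1 + 1 + 1 = 6 ≡ 0 (mod 2).
  s_4 = 0 + 1 + 1 + 1 + 1 + 1 + 0 + 1 = 6 ≡ 0 (mod 2).
s = (1, 0, 0, 0)^T — this equals column 8 of H (binary 1000), so error is at position 8.
Correct: flip bit 8 of r = 011010111010011 to get c = 011010101010011.


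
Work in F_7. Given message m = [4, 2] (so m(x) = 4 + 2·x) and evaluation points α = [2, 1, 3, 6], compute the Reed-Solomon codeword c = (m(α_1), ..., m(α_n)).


c = [1, 6, 3, 2]

Message polynomial: m(x) = 4 + 2·x (mod 7).
For each evaluation point α_i, compute m(α_i) mod 7:
  α_1 = 2: Horner steps 2 → 1, so m(2) = 1.
  α_2 = 1: Horner steps 2 → 6, so m(1) = 6.
  α_3 = 3: Horner steps 2 → 3, so m(3) = 3.
  α_4 = 6: Horner steps 2 → 2, so m(6) = 2.
Codeword c = [1, 6, 3, 2] ∈ F_7^4.


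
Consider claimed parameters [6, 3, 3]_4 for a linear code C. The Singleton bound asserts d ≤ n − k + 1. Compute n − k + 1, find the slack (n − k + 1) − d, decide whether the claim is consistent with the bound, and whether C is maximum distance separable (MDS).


Singleton RHS = n − k + 1 = 4, slack = 1, bound satisfied, not MDS.

Singleton bound: d ≤ n − k + 1.
Here n = 6, k = 3, so n − k + 1 = 4.
Given d = 3, check d ≤ 4: YES.
Slack = (n − k + 1) − d = 1.
The code is NOT MDS (slack = 1 > 0).
Description: the claimed parameters are [6, 3, 3]_4; such a code would be non-MDS.


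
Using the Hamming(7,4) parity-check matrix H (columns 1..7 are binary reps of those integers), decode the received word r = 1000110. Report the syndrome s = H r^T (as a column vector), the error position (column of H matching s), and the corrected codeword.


s = (0, 1, 0)^T, error position = 2, corrected codeword c = 1100110

Compute s = H r^T mod 2 one row at a time:
  s_1 = 0 + 1 + 1 + 0 = 2 ≡ 0 (mod 2).
  s_2 = 0 + 0 + 1 + 0 = 1 ≡ 1 (mod 2).
  s_3 = 1 + 0 + 1 + 0 = 2 ≡ 0 (mod 2).
s = (0, 1, 0)^T — this equals column 2 of H (binary 010), so error is at position 2.
Correct: flip bit 2 of r = 1000110 to get c = 1100110.


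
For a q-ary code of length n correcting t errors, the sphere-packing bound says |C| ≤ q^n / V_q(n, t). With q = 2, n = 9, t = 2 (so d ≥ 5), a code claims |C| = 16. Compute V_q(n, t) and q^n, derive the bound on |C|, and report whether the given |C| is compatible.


V_q(n, t) = 46, q^n = 512, Hamming bound = 11, |C| = 16 > bound (violated).

Step 1: Compute V_q(n, t) = Σ_{j=0}^2 C(n, j) (q−1)^j.
  j = 0: C(9,0)·(1)^0 = 1·1 = 1.
  j = 1: C(9,1)·(1)^1 = 9·1 = 9.
  j = 2: C(9,2)·(1)^2 = 36·1 = 36.
  V_q(n, t) = 1 + 9 + 36 = 46.
Step 2: q^n = 2^9 = 512.
Step 3: Hamming bound ⌊q^n / V_q(n,t)⌋ = ⌊512/46⌋ = 11.
Step 4: Compare |C| = 16 to 11: violated.
The claimed |C| lies above the Hamming bound, so no 2-ary code of length 9 with d ≥ 5 can have 16 codewords.


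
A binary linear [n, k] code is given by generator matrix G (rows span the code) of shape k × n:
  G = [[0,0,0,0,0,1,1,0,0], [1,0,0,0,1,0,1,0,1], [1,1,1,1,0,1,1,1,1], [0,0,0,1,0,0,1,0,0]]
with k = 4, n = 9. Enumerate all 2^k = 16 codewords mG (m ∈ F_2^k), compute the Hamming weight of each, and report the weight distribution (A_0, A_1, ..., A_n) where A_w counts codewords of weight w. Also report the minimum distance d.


Weight distribution: A_0 = 1, A_2 = 3, A_4 = 4, A_6 = 7, A_8 = 1. Minimum distance d = 2.

Enumerate all 2^4 = 16 messages m ∈ F_2^4.
For each, compute codeword c = mG in F_2^9, then tally its weight.
  m = 0000 → c = 000000000, weight = 0.
  m = 1000 → c = 000001100, weight = 2.
  m = 0100 → c = 100010101, weight = 4.
  m = 1100 → c = 100011001, weight = 4.
  m = 0010 → c = 111101111, weight = 8.
  m = 1010 → c = 111100011, weight = 6.
  m = 0110 → c = 011111010, weight = 6.
  m = 1110 → c = 011110110, weight = 6.
  m = 0001 → c = 000100100, weight = 2.
  m = 1001 → c = 000101000, weight = 2.
  m = 0101 → c = 100110001, weight = 4.
  m = 1101 → c = 100111101, weight = 6.
  m = 0011 → c = 111001011, weight = 6.
  m = 1011 → c = 111000111, weight = 6.
  m = 0111 → c = 011011110, weight = 6.
  m = 1111 → c = 011010010, weight = 4.
Tally weights:
  weight 0: 1 codewords.
  weight 2: 3 codewords.
  weight 4: 4 codewords.
  weight 6: 7 codewords.
  weight 8: 1 codewords.
Minimum distance d = smallest w > 0 with A_w > 0 = 2.
Sanity: Σ A_w = 16 = 2^4 = 16 ✓.


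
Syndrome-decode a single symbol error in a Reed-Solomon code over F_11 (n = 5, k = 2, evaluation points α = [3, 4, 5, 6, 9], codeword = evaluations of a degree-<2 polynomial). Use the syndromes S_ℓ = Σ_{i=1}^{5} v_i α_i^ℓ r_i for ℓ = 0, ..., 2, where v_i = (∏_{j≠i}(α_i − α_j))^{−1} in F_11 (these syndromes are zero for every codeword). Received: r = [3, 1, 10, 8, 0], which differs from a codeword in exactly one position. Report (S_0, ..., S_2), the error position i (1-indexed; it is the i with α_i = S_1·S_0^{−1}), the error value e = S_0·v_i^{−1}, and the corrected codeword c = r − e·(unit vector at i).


S = (8, 6, 10), error at position 5, error magnitude e = 9, c = [3, 1, 10, 8, 2].

Step 1: column multipliers v_i = (∏_{j≠i}(α_i − α_j))^{−1} mod 11.
  i = 1 (α = 3): (3−4)(3−5)(3−6)(3−9) = (−1)·(−2)·(−3)·(−6) = 36 ≡ 3, so v_1 = 3^{−1} = 4 (mod 11).
  i = 2 (α = 4): (4−3)(4−5)(4−6)(4−9) = 1·(−1)·(−2)·(−5) = −10 ≡ 1, so v_2 = 1^{−1} = 1 (mod 11).
  i = 3 (α = 5): (5−3)(5−4)(5−6)(5−9) = 2·1·(−1)·(−4) = 8 ≡ 8, so v_3 = 8^{−1} = 7 (mod 11).
  i = 4 (α = 6): (6−3)(6−4)(6−5)(6−9) = 3·2·1·(−3) = −18 ≡ 4, so v_4 = 4^{−1} = 3 (mod 11).
  i = 5 (α = 9): (9−3)(9−4)(9−5)(9−6) = 6·5·4·3 = 360 ≡ 8, so v_5 = 8^{−1} = 7 (mod 11).
  v = [4, 1, 7, 3, 7].
Step 2: syndromes of r = [3, 1, 10, 8, 0] (all sums mod 11).
  S_0 = Σ v_i r_i = 4·3 + 1·1 + 7·10 + 3·8 + 7·0 = 107 ≡ 8.
  S_1 = Σ v_i α_i r_i = 4·3·3 + 1·4·1 + 7·5·10 + 3·6·8 + 7·9·0 = 534 ≡ 6.
  α_i^2 mod 11 = [9, 5, 3, 3, 4].
  S_2 = Σ v_i α_i^2 r_i = 4·9·3 + 1·5·1 + 7·3·10 + 3·3·8 + 7·4·0 = 395 ≡ 10.
  S = (8, 6, 10) ≠ 0, so r is not a codeword (an error is present).
Step 3: locate the error. For a single error e at position i, S_ℓ = v_i·e·α_i^ℓ, so α_err = S_1/S_0.
  S_0^{−1} = 8^{−1} = 7 (mod 11), so α_err = 6·7 = 42 ≡ 9 = α_5. Error position i = 5.
  Consistency check: S_2/S_1 = 10·2 = 20 ≡ 9 = α_err ✓ (single-error assumption holds).
Step 4: error magnitude e = S_0/v_5 = S_0·∏_{j≠5}(α_5 − α_j) = 8·8 = 64 ≡ 9 (mod 11).
Step 5: correct position 5: c_5 = r_5 − e = 0 − 9 ≡ 2 (mod 11). Hence c = [3, 1, 10, 8, 2].
  Check: interpolating c through the α_i gives m(x) = 9 + 9·x (degree < 2) with m(α_i) = c_i for every i, so c is indeed a codeword.


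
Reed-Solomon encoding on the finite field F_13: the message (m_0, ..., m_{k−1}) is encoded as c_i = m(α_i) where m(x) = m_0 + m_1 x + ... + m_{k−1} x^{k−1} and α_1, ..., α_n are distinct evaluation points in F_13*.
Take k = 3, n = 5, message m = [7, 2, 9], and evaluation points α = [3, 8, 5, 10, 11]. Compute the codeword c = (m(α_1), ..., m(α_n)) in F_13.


c = [3, 1, 8, 4, 0]

Message polynomial: m(x) = 7 + 2·x + 9·x^2 (mod 13).
For each evaluation point α_i, compute m(α_i) mod 13:
  α_1 = 3: Horner steps 9 → 3 → 3, so m(3) = 3.
  α_2 = 8: Horner steps 9 → 9 → 1, so m(8) = 1.
  α_3 = 5: Horner steps 9 → 8 → 8, so m(5) = 8.
  α_4 = 10: Horner steps 9 → 1 → 4, so m(10) = 4.
  α_5 = 11: Horner steps 9 → 10 → 0, so m(11) = 0.
Codeword c = [3, 1, 8, 4, 0] ∈ F_13^5.


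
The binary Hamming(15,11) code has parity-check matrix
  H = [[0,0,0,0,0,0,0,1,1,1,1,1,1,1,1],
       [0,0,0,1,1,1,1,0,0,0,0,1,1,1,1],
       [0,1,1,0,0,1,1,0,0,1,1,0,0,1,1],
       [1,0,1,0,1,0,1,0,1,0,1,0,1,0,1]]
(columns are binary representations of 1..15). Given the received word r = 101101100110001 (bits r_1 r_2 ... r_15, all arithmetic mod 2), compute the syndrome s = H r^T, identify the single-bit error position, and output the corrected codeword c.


s = (1, 0, 0, 1)^T, error position = 9, corrected codeword c = 101101101110001

Compute s = H r^T mod 2 one row at a time:
  s_1 = 0 + 0 + 1 + 1 + 0 + 0 + 0 + 1 = 3 ≡ 1 (mod 2).
  s_2 = 1 + 0 + 1 + 1 + 0 + 0 + 0 + 1 = 4 ≡ 0 (mod 2).
  s_3 = 0 + 1 + 1 + 1 + 1 + 1 + 0 + 1 = 6 ≡ 0 (mod 2).
  s_4 = 1 + 1 + 0 + 1 + 0 + 1 + 0 + 1 = 5 ≡ 1 (mod 2).
s = (1, 0, 0, 1)^T — this equals column 9 of H (binary 1001), so error is at position 9.
Correct: flip bit 9 of r = 101101100110001 to get c = 101101101110001.


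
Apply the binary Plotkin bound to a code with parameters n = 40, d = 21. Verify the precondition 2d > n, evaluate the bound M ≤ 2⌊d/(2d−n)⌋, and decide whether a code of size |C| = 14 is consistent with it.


Plotkin bound M ≤ 20; given |C| = 14 ≤ bound (satisfied).

Check applicability: 2d = 42, n = 40.
2d − n = 2 > 0, so Plotkin applies.
Compute d/(2d−n) = 21/2 ≈ 10.5000.
⌊d/(2d−n)⌋ = 10.
Plotkin bound: M ≤ 2·10 = 20.
Given |C| = 14, check: satisfied.
This |C| is below the Plotkin bound.


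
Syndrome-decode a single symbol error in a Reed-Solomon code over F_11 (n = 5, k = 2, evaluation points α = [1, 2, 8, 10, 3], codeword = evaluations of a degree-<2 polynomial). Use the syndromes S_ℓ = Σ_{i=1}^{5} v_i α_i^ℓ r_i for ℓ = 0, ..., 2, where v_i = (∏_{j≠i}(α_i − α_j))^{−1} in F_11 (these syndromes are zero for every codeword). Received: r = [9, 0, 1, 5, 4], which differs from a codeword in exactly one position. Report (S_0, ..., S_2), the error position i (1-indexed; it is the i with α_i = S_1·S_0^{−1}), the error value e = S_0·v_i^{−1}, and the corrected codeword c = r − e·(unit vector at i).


S = (6, 7, 10), error at position 5, error magnitude e = 2, c = [9, 0, 1, 5, 2].

Step 1: column multipliers v_i = (∏_{j≠i}(α_i − α_j))^{−1} mod 11.
  i = 1 (α = 1): (1−2)(1−8)(1−10)(1−3) = (−1)·(−7)·(−9)·(−2) = 126 ≡ 5, so v_1 = 5^{−1} = 9 (mod 11).
  i = 2 (α = 2): (2−1)(2−8)(2−10)(2−3) = 1·(−6)·(−8)·(−1) = −48 ≡ 7, so v_2 = 7^{−1} = 8 (mod 11).
  i = 3 (α = 8): (8−1)(8−2)(8−10)(8−3) = 7·6·(−2)·5 = −420 ≡ 9, so v_3 = 9^{−1} = 5 (mod 11).
  i = 4 (α = 10): (10−1)(10−2)(10−8)(10−3) = 9·8·2·7 = 1008 ≡ 7, so v_4 = 7^{−1} = 8 (mod 11).
  i = 5 (α = 3): (3−1)(3−2)(3−8)(3−10) = 2·1·(−5)·(−7) = 70 ≡ 4, so v_5 = 4^{−1} = 3 (mod 11).
  v = [9, 8, 5, 8, 3].
Step 2: syndromes of r = [9, 0, 1, 5, 4] (all sums mod 11).
  S_0 = Σ v_i r_i = 9·9 + 8·0 + 5·1 + 8·5 + 3·4 = 138 ≡ 6.
  S_1 = Σ v_i α_i r_i = 9·1·9 + 8·2·0 + 5·8·1 + 8·10·5 + 3·3·4 = 557 ≡ 7.
  α_i^2 mod 11 = [1, 4, 9, 1, 9].
  S_2 = Σ v_i α_i^2 r_i = 9·1·9 + 8·4·0 + 5·9·1 + 8·1·5 + 3·9·4 = 274 ≡ 10.
  S = (6, 7, 10) ≠ 0, so r is not a codeword (an error is present).
Step 3: locate the error. For a single error e at position i, S_ℓ = v_i·e·α_i^ℓ, so α_err = S_1/S_0.
  S_0^{−1} = 6^{−1} = 2 (mod 11), so α_err = 7·2 = 14 ≡ 3 = α_5. Error position i = 5.
  Consistency check: S_2/S_1 = 10·8 = 80 ≡ 3 = α_err ✓ (single-error assumption holds).
Step 4: error magnitude e = S_0/v_5 = S_0·∏_{j≠5}(α_5 − α_j) = 6·4 = 24 ≡ 2 (mod 11).
Step 5: correct position 5: c_5 = r_5 − e = 4 − 2 ≡ 2 (mod 11). Hence c = [9, 0, 1, 5, 2].
  Check: interpolating c through the α_i gives m(x) = 7 + 2·x (degree < 2) with m(α_i) = c_i for every i, so c is indeed a codeword.


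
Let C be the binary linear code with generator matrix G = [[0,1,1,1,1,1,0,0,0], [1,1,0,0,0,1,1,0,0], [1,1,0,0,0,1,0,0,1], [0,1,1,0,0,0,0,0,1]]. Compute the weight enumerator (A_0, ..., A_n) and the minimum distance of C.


Weight distribution: A_0 = 1, A_2 = 1, A_3 = 3, A_4 = 5, A_5 = 4, A_6 = 1, A_7 = 1. Minimum distance d = 2.

Enumerate all 2^4 = 16 messages m ∈ F_2^4.
For each, compute codeword c = mG in F_2^9, then tally its weight.
  m = 0000 → c = 000000000, weight = 0.
  m = 1000 → c = 011111000, weight = 5.
  m = 0100 → c = 110001100, weight = 4.
  m = 1100 → c = 101110100, weight = 5.
  m = 0010 → c = 110001001, weight = 4.
  m = 1010 → c = 101110001, weight = 5.
  m = 0110 → c = 000000101, weight = 2.
  m = 1110 → c = 011111101, weight = 7.
  m = 0001 → c = 011000001, weight = 3.
  m = 1001 → c = 000111001, weight = 4.
  m = 0101 → c = 101001101, weight = 5.
  m = 1101 → c = 110110101, weight = 6.
  m = 0011 → c = 101001000, weight = 3.
  m = 1011 → c = 110110000, weight = 4.
  m = 0111 → c = 011000100, weight = 3.
  m = 1111 → c = 000111100, weight = 4.
Tally weights:
  weight 0: 1 codewords.
  weight 2: 1 codewords.
  weight 3: 3 codewords.
  weight 4: 5 codewords.
  weight 5: 4 codewords.
  weight 6: 1 codewords.
  weight 7: 1 codewords.
Minimum distance d = smallest w > 0 with A_w > 0 = 2.
Sanity: Σ A_w = 16 = 2^4 = 16 ✓.


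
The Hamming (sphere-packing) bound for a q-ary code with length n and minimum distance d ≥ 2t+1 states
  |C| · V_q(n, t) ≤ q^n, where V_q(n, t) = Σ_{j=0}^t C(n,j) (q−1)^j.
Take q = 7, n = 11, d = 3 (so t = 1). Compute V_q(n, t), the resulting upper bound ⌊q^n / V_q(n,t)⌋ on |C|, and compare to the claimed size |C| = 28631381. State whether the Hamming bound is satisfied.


V_q(n, t) = 67, q^n = 1977326743, Hamming bound = 29512339, |C| = 28631381 ≤ bound (satisfied).

Step 1: Compute V_q(n, t) = Σ_{j=0}^1 C(n, j) (q−1)^j.
  j = 0: C(11,0)·(6)^0 = 1·1 = 1.
  j = 1: C(11,1)·(6)^1 = 11·6 = 66.
  V_q(n, t) = 1 + 66 = 67.
Step 2: q^n = 7^11 = 1977326743.
Step 3: Hamming bound ⌊q^n / V_q(n,t)⌋ = ⌊1977326743/67⌋ = 29512339.
Step 4: Compare |C| = 28631381 to 29512339: satisfied.
The claimed |C| lies below the Hamming bound.


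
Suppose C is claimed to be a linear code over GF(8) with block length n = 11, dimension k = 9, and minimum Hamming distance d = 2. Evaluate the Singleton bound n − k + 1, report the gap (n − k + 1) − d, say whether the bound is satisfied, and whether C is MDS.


Singleton RHS = n − k + 1 = 3, slack = 1, bound satisfied, not MDS.

Singleton bound: d ≤ n − k + 1.
Here n = 11, k = 9, so n − k + 1 = 3.
Given d = 2, check d ≤ 3: YES.
Slack = (n − k + 1) − d = 1.
The code is NOT MDS (slack = 1 > 0).
Description: the claimed parameters are [11, 9, 2]_8; such a code would be non-MDS.


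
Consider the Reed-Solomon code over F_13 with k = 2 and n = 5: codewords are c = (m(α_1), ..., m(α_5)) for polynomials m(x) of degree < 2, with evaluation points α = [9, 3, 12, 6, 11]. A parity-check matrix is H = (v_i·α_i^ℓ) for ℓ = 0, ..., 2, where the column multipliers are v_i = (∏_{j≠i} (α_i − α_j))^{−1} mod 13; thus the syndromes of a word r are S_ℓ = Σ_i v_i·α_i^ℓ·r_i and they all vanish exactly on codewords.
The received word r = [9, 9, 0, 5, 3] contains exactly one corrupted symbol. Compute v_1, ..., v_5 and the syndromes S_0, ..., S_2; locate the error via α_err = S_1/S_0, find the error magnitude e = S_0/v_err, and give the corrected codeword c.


S = (11, 7, 8), error at position 2, error magnitude e = 8, c = [9, 1, 0, 5, 3].

Step 1: column multipliers v_i = (∏_{j≠i}(α_i − α_j))^{−1} mod 13.
  i = 1 (α = 9): (9−3)(9−12)(9−6)(9−11) = 6·(−3)·3·(−2) = 108 ≡ 4, so v_1 = 4^{−1} = 10 (mod 13).
  i = 2 (α = 3): (3−9)(3−12)(3−6)(3−11) = (−6)·(−9)·(−3)·(−8) = 1296 ≡ 9, so v_2 = 9^{−1} = 3 (mod 13).
  i = 3 (α = 12): (12−9)(12−3)(12−6)(12−11) = 3·9·6·1 = 162 ≡ 6, so v_3 = 6^{−1} = 11 (mod 13).
  i = 4 (α = 6): (6−9)(6−3)(6−12)(6−11) = (−3)·3·(−6)·(−5) = −270 ≡ 3, so v_4 = 3^{−1} = 9 (mod 13).
  i = 5 (α = 11): (11−9)(11−3)(11−12)(11−6) = 2·8·(−1)·5 = −80 ≡ 11, so v_5 = 11^{−1} = 6 (mod 13).
  v = [10, 3, 11, 9, 6].
Step 2: syndromes of r = [9, 9, 0, 5, 3] (all sums mod 13).
  S_0 = Σ v_i r_i = 10·9 + 3·9 + 11·0 + 9·5 + 6·3 = 180 ≡ 11.
  S_1 = Σ v_i α_i r_i = 10·9·9 + 3·3·9 + 11·12·0 + 9·6·5 + 6·11·3 = 1359 ≡ 7.
  α_i^2 mod 13 = [3, 9, 1, 10, 4].
  S_2 = Σ v_i α_i^2 r_i = 10·3·9 + 3·9·9 + 11·1·0 + 9·10·5 + 6·4·3 = 1035 ≡ 8.
  S = (11, 7, 8) ≠ 0, so r is not a codeword (an error is present).
Step 3: locate the error. For a single error e at position i, S_ℓ = v_i·e·α_i^ℓ, so α_err = S_1/S_0.
  S_0^{−1} = 11^{−1} = 6 (mod 13), so α_err = 7·6 = 42 ≡ 3 = α_2. Error position i = 2.
  Consistency check: S_2/S_1 = 8·2 = 16 ≡ 3 = α_err ✓ (single-error assumption holds).
Step 4: error magnitude e = S_0/v_2 = S_0·∏_{j≠2}(α_2 − α_j) = 11·9 = 99 ≡ 8 (mod 13).
Step 5: correct position 2: c_2 = r_2 − e = 9 − 8 ≡ 1 (mod 13). Hence c = [9, 1, 0, 5, 3].
  Check: interpolating c through the α_i gives m(x) = 10 + 10·x (degree < 2) with m(α_i) = c_i for every i, so c is indeed a codeword.


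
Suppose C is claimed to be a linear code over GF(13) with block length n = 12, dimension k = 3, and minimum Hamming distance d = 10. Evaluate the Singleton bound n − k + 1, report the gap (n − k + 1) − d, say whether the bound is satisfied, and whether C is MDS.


Singleton RHS = n − k + 1 = 10, slack = 0, bound satisfied, MDS.

Singleton bound: d ≤ n − k + 1.
Here n = 12, k = 3, so n − k + 1 = 10.
Given d = 10, check d ≤ 10: YES.
Slack = (n − k + 1) − d = 0.
The code is MDS (slack = 0).
Description: the claimed parameters are [12, 3, 10]_13; such a code would be MDS (meets Singleton bound).


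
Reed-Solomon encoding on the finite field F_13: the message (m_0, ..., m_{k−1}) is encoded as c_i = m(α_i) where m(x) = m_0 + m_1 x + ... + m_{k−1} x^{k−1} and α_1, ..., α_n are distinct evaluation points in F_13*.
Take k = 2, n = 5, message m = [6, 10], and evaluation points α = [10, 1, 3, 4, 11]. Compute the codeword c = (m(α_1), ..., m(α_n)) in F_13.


c = [2, 3, 10, 7, 12]

Message polynomial: m(x) = 6 + 10·x (mod 13).
For each evaluation point α_i, compute m(α_i) mod 13:
  α_1 = 10: Horner steps 10 → 2, so m(10) = 2.
  α_2 = 1: Horner steps 10 → 3, so m(1) = 3.
  α_3 = 3: Horner steps 10 → 10, so m(3) = 10.
  α_4 = 4: Horner steps 10 → 7, so m(4) = 7.
  α_5 = 11: Horner steps 10 → 12, so m(11) = 12.
Codeword c = [2, 3, 10, 7, 12] ∈ F_13^5.


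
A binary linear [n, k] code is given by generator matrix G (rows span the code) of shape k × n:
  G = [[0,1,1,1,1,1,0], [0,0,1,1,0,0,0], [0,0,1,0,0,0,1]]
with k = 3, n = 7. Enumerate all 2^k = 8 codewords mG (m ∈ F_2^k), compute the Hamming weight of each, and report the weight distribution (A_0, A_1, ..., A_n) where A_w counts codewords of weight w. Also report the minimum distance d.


Weight distribution: A_0 = 1, A_2 = 3, A_3 = 1, A_5 = 3. Minimum distance d = 2.

Enumerate all 2^3 = 8 messages m ∈ F_2^3.
For each, compute codeword c = mG in F_2^7, then tally its weight.
  m = 000 → c = 0000000, weight = 0.
  m = 100 → c = 0111110, weight = 5.
  m = 010 → c = 0011000, weight = 2.
  m = 110 → c = 0100110, weight = 3.
  m = 001 → c = 0010001, weight = 2.
  m = 101 → c = 0101111, weight = 5.
  m = 011 → c = 0001001, weight = 2.
  m = 111 → c = 0110111, weight = 5.
Tally weights:
  weight 0: 1 codewords.
  weight 2: 3 codewords.
  weight 3: 1 codewords.
  weight 5: 3 codewords.
Minimum distance d = smallest w > 0 with A_w > 0 = 2.
Sanity: Σ A_w = 8 = 2^3 = 8 ✓.


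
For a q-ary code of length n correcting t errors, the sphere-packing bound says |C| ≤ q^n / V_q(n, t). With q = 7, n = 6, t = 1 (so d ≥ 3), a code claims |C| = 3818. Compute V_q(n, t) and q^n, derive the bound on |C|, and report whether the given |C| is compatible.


V_q(n, t) = 37, q^n = 117649, Hamming bound = 3179, |C| = 3818 > bound (violated).

Step 1: Compute V_q(n, t) = Σ_{j=0}^1 C(n, j) (q−1)^j.
  j = 0: C(6,0)·(6)^0 = 1·1 = 1.
  j = 1: C(6,1)·(6)^1 = 6·6 = 36.
  V_q(n, t) = 1 + 36 = 37.
Step 2: q^n = 7^6 = 117649.
Step 3: Hamming bound ⌊q^n / V_q(n,t)⌋ = ⌊117649/37⌋ = 3179.
Step 4: Compare |C| = 3818 to 3179: violated.
The claimed |C| lies above the Hamming bound, so no 7-ary code of length 6 with d ≥ 3 can have 3818 codewords.


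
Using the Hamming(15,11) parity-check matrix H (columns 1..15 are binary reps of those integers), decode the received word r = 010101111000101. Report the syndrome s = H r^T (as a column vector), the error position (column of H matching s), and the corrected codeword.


s = (0, 1, 0, 0)^T, error position = 4, corrected codeword c = 010001111000101

Compute s = H r^T mod 2 one row at a time:
  s_1 = 1 + 1 + 0 + 0 + 0 + 1 + 0 + 1 = 4 ≡ 0 (mod 2).
  s_2 = 1 + 0 + 1 + 1 + 0 + 1 + 0 + 1 = 5 ≡ 1 (mod 2).
  s_3 = 1 + 0 + 1 + 1 + 0 + 0 + 0 + 1 = 4 ≡ 0 (mod 2).
  s_4 = 0 + 0 + 0 + 1 + 1 + 0 + 1 + 1 = 4 ≡ 0 (mod 2).
s = (0, 1, 0, 0)^T — this equals column 4 of H (binary 0100), so error is at position 4.
Correct: flip bit 4 of r = 010101111000101 to get c = 010001111000101.


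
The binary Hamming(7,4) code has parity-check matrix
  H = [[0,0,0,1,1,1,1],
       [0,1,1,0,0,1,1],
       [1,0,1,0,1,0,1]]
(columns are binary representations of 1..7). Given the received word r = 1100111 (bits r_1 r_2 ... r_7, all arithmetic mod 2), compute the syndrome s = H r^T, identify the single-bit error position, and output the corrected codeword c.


s = (1, 1, 1)^T, error position = 7, corrected codeword c = 1100110

Compute s = H r^T mod 2 one row at a time:
  s_1 = 0 + 1 + 1 + 1 = 3 ≡ 1 (mod 2).
  s_2 = 1 + 0 + 1 + 1 = 3 ≡ 1 (mod 2).
  s_3 = 1 + 0 + 1 + 1 = 3 ≡ 1 (mod 2).
s = (1, 1, 1)^T — this equals column 7 of H (binary 111), so error is at position 7.
Correct: flip bit 7 of r = 1100111 to get c = 1100110.


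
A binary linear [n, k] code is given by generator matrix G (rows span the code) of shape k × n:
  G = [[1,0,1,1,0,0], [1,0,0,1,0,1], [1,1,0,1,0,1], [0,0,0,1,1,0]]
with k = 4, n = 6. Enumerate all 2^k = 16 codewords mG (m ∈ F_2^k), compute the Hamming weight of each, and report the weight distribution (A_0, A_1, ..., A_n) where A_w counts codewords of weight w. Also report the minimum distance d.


Weight distribution: A_0 = 1, A_1 = 1, A_2 = 2, A_3 = 6, A_4 = 5, A_5 = 1. Minimum distance d = 1.

Enumerate all 2^4 = 16 messages m ∈ F_2^4.
For each, compute codeword c = mG in F_2^6, then tally its weight.
  m = 0000 → c = 000000, weight = 0.
  m = 1000 → c = 101100, weight = 3.
  m = 0100 → c = 100101, weight = 3.
  m = 1100 → c = 001001, weight = 2.
  m = 0010 → c = 110101, weight = 4.
  m = 1010 → c = 011001, weight = 3.
  m = 0110 → c = 010000, weight = 1.
  m = 1110 → c = 111100, weight = 4.
  m = 0001 → c = 000110, weight = 2.
  m = 1001 → c = 101010, weight = 3.
  m = 0101 → c = 100011, weight = 3.
  m = 1101 → c = 001111, weight = 4.
  m = 0011 → c = 110011, weight = 4.
  m = 1011 → c = 011111, weight = 5.
  m = 0111 → c = 010110, weight = 3.
  m = 1111 → c = 111010, weight = 4.
Tally weights:
  weight 0: 1 codewords.
  weight 1: 1 codewords.
  weight 2: 2 codewords.
  weight 3: 6 codewords.
  weight 4: 5 codewords.
  weight 5: 1 codewords.
Minimum distance d = smallest w > 0 with A_w > 0 = 1.
Sanity: Σ A_w = 16 = 2^4 = 16 ✓.


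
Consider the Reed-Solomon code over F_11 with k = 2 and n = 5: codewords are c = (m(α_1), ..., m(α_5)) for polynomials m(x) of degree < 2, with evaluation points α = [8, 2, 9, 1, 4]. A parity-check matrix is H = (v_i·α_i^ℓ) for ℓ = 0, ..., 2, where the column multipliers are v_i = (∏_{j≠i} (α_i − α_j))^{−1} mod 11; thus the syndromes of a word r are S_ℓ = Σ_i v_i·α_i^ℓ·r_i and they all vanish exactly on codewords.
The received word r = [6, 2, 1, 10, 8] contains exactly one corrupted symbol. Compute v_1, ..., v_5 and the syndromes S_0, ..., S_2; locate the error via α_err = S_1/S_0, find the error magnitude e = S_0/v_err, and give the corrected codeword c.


S = (1, 8, 9), error at position 1, error magnitude e = 8, c = [9, 2, 1, 10, 8].

Step 1: column multipliers v_i = (∏_{j≠i}(α_i − α_j))^{−1} mod 11.
  i = 1 (α = 8): (8−2)(8−9)(8−1)(8−4) = 6·(−1)·7·4 = −168 ≡ 8, so v_1 = 8^{−1} = 7 (mod 11).
  i = 2 (α = 2): (2−8)(2−9)(2−1)(2−4) = (−6)·(−7)·1·(−2) = −84 ≡ 4, so v_2 = 4^{−1} = 3 (mod 11).
  i = 3 (α = 9): (9−8)(9−2)(9−1)(9−4) = 1·7·8·5 = 280 ≡ 5, so v_3 = 5^{−1} = 9 (mod 11).
  i = 4 (α = 1): (1−8)(1−2)(1−9)(1−4) = (−7)·(−1)·(−8)·(−3) = 168 ≡ 3, so v_4 = 3^{−1} = 4 (mod 11).
  i = 5 (α = 4): (4−8)(4−2)(4−9)(4−1) = (−4)·2·(−5)·3 = 120 ≡ 10, so v_5 = 10^{−1} = 10 (mod 11).
  v = [7, 3, 9, 4, 10].
Step 2: syndromes of r = [6, 2, 1, 10, 8] (all sums mod 11).
  S_0 = Σ v_i r_i = 7·6 + 3·2 + 9·1 + 4·10 + 10·8 = 177 ≡ 1.
  S_1 = Σ v_i α_i r_i = 7·8·6 + 3·2·2 + 9·9·1 + 4·1·10 + 10·4·8 = 789 ≡ 8.
  α_i^2 mod 11 = [9, 4, 4, 1, 5].
  S_2 = Σ v_i α_i^2 r_i = 7·9·6 + 3·4·2 + 9·4·1 + 4·1·10 + 10·5·8 = 878 ≡ 9.
  S = (1, 8, 9) ≠ 0, so r is not a codeword (an error is present).
Step 3: locate the error. For a single error e at position i, S_ℓ = v_i·e·α_i^ℓ, so α_err = S_1/S_0.
  S_0^{−1} = 1^{−1} = 1 (mod 11), so α_err = 8·1 = 8 ≡ 8 = α_1. Error position i = 1.
  Consistency check: S_2/S_1 = 9·7 = 63 ≡ 8 = α_err ✓ (single-error assumption holds).
Step 4: error magnitude e = S_0/v_1 = S_0·∏_{j≠1}(α_1 − α_j) = 1·8 = 8 ≡ 8 (mod 11).
Step 5: correct position 1: c_1 = r_1 − e = 6 − 8 ≡ 9 (mod 11). Hence c = [9, 2, 1, 10, 8].
  Check: interpolating c through the α_i gives m(x) = 7 + 3·x (degree < 2) with m(α_i) = c_i for every i, so c is indeed a codeword.


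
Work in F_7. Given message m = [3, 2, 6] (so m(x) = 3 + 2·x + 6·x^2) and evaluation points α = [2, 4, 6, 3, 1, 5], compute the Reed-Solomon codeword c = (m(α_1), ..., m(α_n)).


c = [3, 2, 0, 0, 4, 2]

Message polynomial: m(x) = 3 + 2·x + 6·x^2 (mod 7).
For each evaluation point α_i, compute m(α_i) mod 7:
  α_1 = 2: Horner steps 6 → 0 → 3, so m(2) = 3.
  α_2 = 4: Horner steps 6 → 5 → 2, so m(4) = 2.
  α_3 = 6: Horner steps 6 → 3 → 0, so m(6) = 0.
  α_4 = 3: Horner steps 6 → 6 → 0, so m(3) = 0.
  α_5 = 1: Horner steps 6 → 1 → 4, so m(1) = 4.
  α_6 = 5: Horner steps 6 → 4 → 2, so m(5) = 2.
Codeword c = [3, 2, 0, 0, 4, 2] ∈ F_7^6.


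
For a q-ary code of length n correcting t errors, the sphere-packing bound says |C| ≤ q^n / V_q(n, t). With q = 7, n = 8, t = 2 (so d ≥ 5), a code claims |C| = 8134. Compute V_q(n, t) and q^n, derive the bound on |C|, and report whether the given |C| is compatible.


V_q(n, t) = 1057, q^n = 5764801, Hamming bound = 5453, |C| = 8134 > bound (violated).

Step 1: Compute V_q(n, t) = Σ_{j=0}^2 C(n, j) (q−1)^j.
  j = 0: C(8,0)·(6)^0 = 1·1 = 1.
  j = 1: C(8,1)·(6)^1 = 8·6 = 48.
  j = 2: C(8,2)·(6)^2 = 28·36 = 1008.
  V_q(n, t) = 1 + 48 + 1008 = 1057.
Step 2: q^n = 7^8 = 5764801.
Step 3: Hamming bound ⌊q^n / V_q(n,t)⌋ = ⌊5764801/1057⌋ = 5453.
Step 4: Compare |C| = 8134 to 5453: violated.
The claimed |C| lies above the Hamming bound, so no 7-ary code of length 8 with d ≥ 5 can have 8134 codewords.


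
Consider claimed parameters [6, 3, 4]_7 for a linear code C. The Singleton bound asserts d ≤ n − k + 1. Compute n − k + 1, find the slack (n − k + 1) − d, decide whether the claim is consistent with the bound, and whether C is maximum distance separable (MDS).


Singleton RHS = n − k + 1 = 4, slack = 0, bound satisfied, MDS.

Singleton bound: d ≤ n − k + 1.
Here n = 6, k = 3, so n − k + 1 = 4.
Given d = 4, check d ≤ 4: YES.
Slack = (n − k + 1) − d = 0.
The code is MDS (slack = 0).
Description: the claimed parameters are [6, 3, 4]_7; such a code would be MDS (meets Singleton bound).


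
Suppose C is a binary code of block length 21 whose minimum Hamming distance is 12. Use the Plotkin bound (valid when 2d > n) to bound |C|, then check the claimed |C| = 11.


Plotkin bound M ≤ 8; given |C| = 11 > bound (violated).

Check applicability: 2d = 24, n = 21.
2d − n = 3 > 0, so Plotkin applies.
Compute d/(2d−n) = 12/3 ≈ 4.0000.
⌊d/(2d−n)⌋ = 4.
Plotkin bound: M ≤ 2·4 = 8.
Given |C| = 11, check: VIOLATED.
This |C| is above the Plotkin bound, so no binary code with n = 21, d = 12 and 11 codewords exists.


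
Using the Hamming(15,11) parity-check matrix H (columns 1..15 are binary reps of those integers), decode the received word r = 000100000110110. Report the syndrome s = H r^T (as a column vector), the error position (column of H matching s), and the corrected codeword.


s = (0, 1, 1, 0)^T, error position = 6, corrected codeword c = 000101000110110

Compute s = H r^T mod 2 one row at a time:
  s_1 = 0 + 0 + 1 + 1 + 0 + 1 + 1 + 0 = 4 ≡ 0 (mod 2).
  s_2 = 1 + 0 + 0 + 0 + 0 + 1 + 1 + 0 = 3 ≡ 1 (mod 2).
  s_3 = 0 + 0 + 0 + 0 + 1 + 1 + 1 + 0 = 3 ≡ 1 (mod 2).
  s_4 = 0 + 0 + 0 + 0 + 0 + 1 + 1 + 0 = 2 ≡ 0 (mod 2).
s = (0, 1, 1, 0)^T — this equals column 6 of H (binary 0110), so error is at position 6.
Correct: flip bit 6 of r = 000100000110110 to get c = 000101000110110.


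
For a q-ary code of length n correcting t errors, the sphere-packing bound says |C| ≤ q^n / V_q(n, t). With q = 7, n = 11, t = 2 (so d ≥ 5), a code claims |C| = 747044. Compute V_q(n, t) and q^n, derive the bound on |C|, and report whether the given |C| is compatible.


V_q(n, t) = 2047, q^n = 1977326743, Hamming bound = 965963, |C| = 747044 ≤ bound (satisfied).

Step 1: Compute V_q(n, t) = Σ_{j=0}^2 C(n, j) (q−1)^j.
  j = 0: C(11,0)·(6)^0 = 1·1 = 1.
  j = 1: C(11,1)·(6)^1 = 11·6 = 66.
  j = 2: C(11,2)·(6)^2 = 55·36 = 1980.
  V_q(n, t) = 1 + 66 + 1980 = 2047.
Step 2: q^n = 7^11 = 1977326743.
Step 3: Hamming bound ⌊q^n / V_q(n,t)⌋ = ⌊1977326743/2047⌋ = 965963.
Step 4: Compare |C| = 747044 to 965963: satisfied.
The claimed |C| lies below the Hamming bound.


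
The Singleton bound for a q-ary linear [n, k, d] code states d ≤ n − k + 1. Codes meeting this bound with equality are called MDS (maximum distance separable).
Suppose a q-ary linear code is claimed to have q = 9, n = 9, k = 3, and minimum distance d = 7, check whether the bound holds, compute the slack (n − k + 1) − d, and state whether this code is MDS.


Singleton RHS = n − k + 1 = 7, slack = 0, bound satisfied, MDS.

Singleton bound: d ≤ n − k + 1.
Here n = 9, k = 3, so n − k + 1 = 7.
Given d = 7, check d ≤ 7: YES.
Slack = (n − k + 1) − d = 0.
The code is MDS (slack = 0).
Description: the claimed parameters are [9, 3, 7]_9; such a code would be MDS (meets Singleton bound).


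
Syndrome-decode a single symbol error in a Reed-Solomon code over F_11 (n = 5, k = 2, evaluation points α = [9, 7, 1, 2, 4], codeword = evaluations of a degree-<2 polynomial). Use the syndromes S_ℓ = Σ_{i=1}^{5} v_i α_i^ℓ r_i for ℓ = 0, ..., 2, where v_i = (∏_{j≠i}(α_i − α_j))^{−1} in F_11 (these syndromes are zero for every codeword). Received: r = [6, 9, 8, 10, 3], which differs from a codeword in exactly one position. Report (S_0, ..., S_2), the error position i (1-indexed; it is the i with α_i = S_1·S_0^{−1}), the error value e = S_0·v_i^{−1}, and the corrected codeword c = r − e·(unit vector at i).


S = (7, 8, 6), error at position 1, error magnitude e = 4, c = [2, 9, 8, 10, 3].

Step 1: column multipliers v_i = (∏_{j≠i}(α_i − α_j))^{−1} mod 11.
  i = 1 (α = 9): (9−7)(9−1)(9−2)(9−4) = 2·8·7·5 = 560 ≡ 10, so v_1 = 10^{−1} = 10 (mod 11).
  i = 2 (α = 7): (7−9)(7−1)(7−2)(7−4) = (−2)·6·5·3 = −180 ≡ 7, so v_2 = 7^{−1} = 8 (mod 11).
  i = 3 (α = 1): (1−9)(1−7)(1−2)(1−4) = (−8)·(−6)·(−1)·(−3) = 144 ≡ 1, so v_3 = 1^{−1} = 1 (mod 11).
  i = 4 (α = 2): (2−9)(2−7)(2−1)(2−4) = (−7)·(−5)·1·(−2) = −70 ≡ 7, so v_4 = 7^{−1} = 8 (mod 11).
  i = 5 (α = 4): (4−9)(4−7)(4−1)(4−2) = (−5)·(−3)·3·2 = 90 ≡ 2, so v_5 = 2^{−1} = 6 (mod 11).
  v = [10, 8, 1, 8, 6].
Step 2: syndromes of r = [6, 9, 8, 10, 3] (all sums mod 11).
  S_0 = Σ v_i r_i = 10·6 + 8·9 + 1·8 + 8·10 + 6·3 = 238 ≡ 7.
  S_1 = Σ v_i α_i r_i = 10·9·6 + 8·7·9 + 1·1·8 + 8·2·10 + 6·4·3 = 1284 ≡ 8.
  α_i^2 mod 11 = [4, 5, 1, 4, 5].
  S_2 = Σ v_i α_i^2 r_i = 10·4·6 + 8·5·9 + 1·1·8 + 8·4·10 + 6·5·3 = 1018 ≡ 6.
  S = (7, 8, 6) ≠ 0, so r is not a codeword (an error is present).
Step 3: locate the error. For a single error e at position i, S_ℓ = v_i·e·α_i^ℓ, so α_err = S_1/S_0.
  S_0^{−1} = 7^{−1} = 8 (mod 11), so α_err = 8·8 = 64 ≡ 9 = α_1. Error position i = 1.
  Consistency check: S_2/S_1 = 6·7 = 42 ≡ 9 = α_err ✓ (single-error assumption holds).
Step 4: error magnitude e = S_0/v_1 = S_0·∏_{j≠1}(α_1 − α_j) = 7·10 = 70 ≡ 4 (mod 11).
Step 5: correct position 1: c_1 = r_1 − e = 6 − 4 ≡ 2 (mod 11). Hence c = [2, 9, 8, 10, 3].
  Check: interpolating c through the α_i gives m(x) = 6 + 2·x (degree < 2) with m(α_i) = c_i for every i, so c is indeed a codeword.


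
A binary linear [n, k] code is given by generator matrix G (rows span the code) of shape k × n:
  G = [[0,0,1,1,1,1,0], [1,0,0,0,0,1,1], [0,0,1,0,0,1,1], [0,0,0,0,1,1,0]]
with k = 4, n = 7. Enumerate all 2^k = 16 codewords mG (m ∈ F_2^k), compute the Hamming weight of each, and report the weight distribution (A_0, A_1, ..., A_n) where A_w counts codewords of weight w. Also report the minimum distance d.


Weight distribution: A_0 = 1, A_2 = 4, A_3 = 6, A_4 = 3, A_5 = 2. Minimum distance d = 2.

Enumerate all 2^4 = 16 messages m ∈ F_2^4.
For each, compute codeword c = mG in F_2^7, then tally its weight.
  m = 0000 → c = 0000000, weight = 0.
  m = 1000 → c = 0011110, weight = 4.
  m = 0100 → c = 1000011, weight = 3.
  m = 1100 → c = 1011101, weight = 5.
  m = 0010 → c = 0010011, weight = 3.
  m = 1010 → c = 0001101, weight = 3.
  m = 0110 → c = 1010000, weight = 2.
  m = 1110 → c = 1001110, weight = 4.
  m = 0001 → c = 0000110, weight = 2.
  m = 1001 → c = 0011000, weight = 2.
  m = 0101 → c = 1000101, weight = 3.
  m = 1101 → c = 1011011, weight = 5.
  m = 0011 → c = 0010101, weight = 3.
  m = 1011 → c = 0001011, weight = 3.
  m = 0111 → c = 1010110, weight = 4.
  m = 1111 → c = 1001000, weight = 2.
Tally weights:
  weight 0: 1 codewords.
  weight 2: 4 codewords.
  weight 3: 6 codewords.
  weight 4: 3 codewords.
  weight 5: 2 codewords.
Minimum distance d = smallest w > 0 with A_w > 0 = 2.
Sanity: Σ A_w = 16 = 2^4 = 16 ✓.


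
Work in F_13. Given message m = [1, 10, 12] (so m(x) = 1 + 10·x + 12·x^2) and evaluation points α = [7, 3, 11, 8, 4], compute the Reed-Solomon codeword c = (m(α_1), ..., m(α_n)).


c = [9, 9, 3, 4, 12]

Message polynomial: m(x) = 1 + 10·x + 12·x^2 (mod 13).
For each evaluation point α_i, compute m(α_i) mod 13:
  α_1 = 7: Horner steps 12 → 3 → 9, so m(7) = 9.
  α_2 = 3: Horner steps 12 → 7 → 9, so m(3) = 9.
  α_3 = 11: Horner steps 12 → 12 → 3, so m(11) = 3.
  α_4 = 8: Horner steps 12 → 2 → 4, so m(8) = 4.
  α_5 = 4: Horner steps 12 → 6 → 12, so m(4) = 12.
Codeword c = [9, 9, 3, 4, 12] ∈ F_13^5.


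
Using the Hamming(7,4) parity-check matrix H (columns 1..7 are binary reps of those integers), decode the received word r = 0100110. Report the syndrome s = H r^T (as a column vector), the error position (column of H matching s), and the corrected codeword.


s = (0, 0, 1)^T, error position = 1, corrected codeword c = 1100110

Compute s = H r^T mod 2 one row at a time:
  s_1 = 0 + 1 + 1 + 0 = 2 ≡ 0 (mod 2).
  s_2 = 1 + 0 + 1 + 0 = 2 ≡ 0 (mod 2).
  s_3 = 0 + 0 + 1 + 0 = 1 ≡ 1 (mod 2).
s = (0, 0, 1)^T — this equals column 1 of H (binary 001), so error is at position 1.
Correct: flip bit 1 of r = 0100110 to get c = 1100110.


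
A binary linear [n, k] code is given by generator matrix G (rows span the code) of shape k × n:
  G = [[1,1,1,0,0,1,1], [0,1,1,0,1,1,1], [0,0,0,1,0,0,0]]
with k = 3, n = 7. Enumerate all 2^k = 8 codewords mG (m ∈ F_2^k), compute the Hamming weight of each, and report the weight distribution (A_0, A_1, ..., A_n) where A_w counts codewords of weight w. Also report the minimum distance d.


Weight distribution: A_0 = 1, A_1 = 1, A_2 = 1, A_3 = 1, A_5 = 2, A_6 = 2. Minimum distance d = 1.

Enumerate all 2^3 = 8 messages m ∈ F_2^3.
For each, compute codeword c = mG in F_2^7, then tally its weight.
  m = 000 → c = 0000000, weight = 0.
  m = 100 → c = 1110011, weight = 5.
  m = 010 → c = 0110111, weight = 5.
  m = 110 → c = 1000100, weight = 2.
  m = 001 → c = 0001000, weight = 1.
  m = 101 → c = 1111011, weight = 6.
  m = 011 → c = 0111111, weight = 6.
  m = 111 → c = 1001100, weight = 3.
Tally weights:
  weight 0: 1 codewords.
  weight 1: 1 codewords.
  weight 2: 1 codewords.
  weight 3: 1 codewords.
  weight 5: 2 codewords.
  weight 6: 2 codewords.
Minimum distance d = smallest w > 0 with A_w > 0 = 1.
Sanity: Σ A_w = 8 = 2^3 = 8 ✓.
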